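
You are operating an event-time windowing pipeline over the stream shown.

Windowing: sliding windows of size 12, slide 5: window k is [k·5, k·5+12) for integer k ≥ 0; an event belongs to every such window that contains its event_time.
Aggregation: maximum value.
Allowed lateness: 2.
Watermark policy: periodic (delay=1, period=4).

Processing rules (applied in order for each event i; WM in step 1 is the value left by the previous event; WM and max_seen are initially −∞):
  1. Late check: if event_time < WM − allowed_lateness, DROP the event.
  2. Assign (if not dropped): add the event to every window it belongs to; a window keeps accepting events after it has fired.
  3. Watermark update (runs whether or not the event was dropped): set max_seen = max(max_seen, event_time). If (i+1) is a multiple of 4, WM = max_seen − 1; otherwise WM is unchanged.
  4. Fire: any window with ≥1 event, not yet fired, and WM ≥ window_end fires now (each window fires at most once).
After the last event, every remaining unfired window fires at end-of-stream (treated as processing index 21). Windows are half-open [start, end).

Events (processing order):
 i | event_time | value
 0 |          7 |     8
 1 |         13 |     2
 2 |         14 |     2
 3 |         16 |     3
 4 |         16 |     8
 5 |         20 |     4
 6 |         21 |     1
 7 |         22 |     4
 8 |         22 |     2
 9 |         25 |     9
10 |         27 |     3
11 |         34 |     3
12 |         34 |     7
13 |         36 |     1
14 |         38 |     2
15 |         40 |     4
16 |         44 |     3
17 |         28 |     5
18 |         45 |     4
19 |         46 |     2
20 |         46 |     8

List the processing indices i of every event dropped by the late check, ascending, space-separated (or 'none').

i=0 t=7 v=8: → [5,17),[0,12); WM=−∞
i=1 t=13 v=2: → [10,22),[5,17); WM=−∞
i=2 t=14 v=2: → [10,22),[5,17); WM=−∞
i=3 t=16 v=3: → [15,27),[10,22),[5,17); WM=15; [0,12) fires=8
i=4 t=16 v=8: → [15,27),[10,22),[5,17); WM=15
i=5 t=20 v=4: → [20,32),[15,27),[10,22); WM=15
i=6 t=21 v=1: → [20,32),[15,27),[10,22); WM=15
i=7 t=22 v=4: → [20,32),[15,27); WM=21; [5,17) fires=8
i=8 t=22 v=2: → [20,32),[15,27); WM=21
i=9 t=25 v=9: → [25,37),[20,32),[15,27); WM=21
i=10 t=27 v=3: → [25,37),[20,32); WM=21
i=11 t=34 v=3: → [30,42),[25,37); WM=33; [10,22) fires=8 [15,27) fires=9 [20,32) fires=9
i=12 t=34 v=7: → [30,42),[25,37); WM=33
i=13 t=36 v=1: → [35,47),[30,42),[25,37); WM=33
i=14 t=38 v=2: → [35,47),[30,42); WM=33
i=15 t=40 v=4: → [40,52),[35,47),[30,42); WM=39; [25,37) fires=9
i=16 t=44 v=3: → [40,52),[35,47); WM=39
i=17 t=28 v=5: DROP (t<39-2); WM=39
i=18 t=45 v=4: → [45,57),[40,52),[35,47); WM=39
i=19 t=46 v=2: → [45,57),[40,52),[35,47); WM=45; [30,42) fires=7
i=20 t=46 v=8: → [45,57),[40,52),[35,47); WM=45

17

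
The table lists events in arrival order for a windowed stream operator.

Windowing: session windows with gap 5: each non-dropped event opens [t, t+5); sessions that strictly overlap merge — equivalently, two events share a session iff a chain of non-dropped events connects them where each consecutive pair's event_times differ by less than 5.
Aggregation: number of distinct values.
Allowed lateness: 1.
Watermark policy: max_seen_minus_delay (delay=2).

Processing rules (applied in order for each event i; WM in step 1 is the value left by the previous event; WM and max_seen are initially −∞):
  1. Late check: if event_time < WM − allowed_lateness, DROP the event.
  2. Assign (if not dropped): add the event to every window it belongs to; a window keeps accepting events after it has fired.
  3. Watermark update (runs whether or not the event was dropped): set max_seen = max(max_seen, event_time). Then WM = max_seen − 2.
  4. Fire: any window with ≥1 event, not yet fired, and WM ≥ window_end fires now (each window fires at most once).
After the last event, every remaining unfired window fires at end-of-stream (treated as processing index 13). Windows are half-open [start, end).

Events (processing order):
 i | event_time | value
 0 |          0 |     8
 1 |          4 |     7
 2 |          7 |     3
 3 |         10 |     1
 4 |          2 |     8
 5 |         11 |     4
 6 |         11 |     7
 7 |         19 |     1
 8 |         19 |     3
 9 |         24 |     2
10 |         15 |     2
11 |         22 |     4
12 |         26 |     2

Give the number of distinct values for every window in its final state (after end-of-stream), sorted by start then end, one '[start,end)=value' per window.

i=0 t=0 v=8: → [0,5); WM=-2
i=1 t=4 v=7: → [0,9); WM=2
i=2 t=7 v=3: → [0,12); WM=5
i=3 t=10 v=1: → [0,15); WM=8
i=4 t=2 v=8: DROP (t<8-1); WM=8
i=5 t=11 v=4: → [0,16); WM=9
i=6 t=11 v=7: → [0,16); WM=9
i=7 t=19 v=1: → [19,24); WM=17
i=8 t=19 v=3: → [19,24); WM=17
i=9 t=24 v=2: → [24,29); WM=22
i=10 t=15 v=2: DROP (t<22-1); WM=22
i=11 t=22 v=4: → [19,29); WM=22
i=12 t=26 v=2: → [19,31); WM=24

[0,16)=5 [19,31)=4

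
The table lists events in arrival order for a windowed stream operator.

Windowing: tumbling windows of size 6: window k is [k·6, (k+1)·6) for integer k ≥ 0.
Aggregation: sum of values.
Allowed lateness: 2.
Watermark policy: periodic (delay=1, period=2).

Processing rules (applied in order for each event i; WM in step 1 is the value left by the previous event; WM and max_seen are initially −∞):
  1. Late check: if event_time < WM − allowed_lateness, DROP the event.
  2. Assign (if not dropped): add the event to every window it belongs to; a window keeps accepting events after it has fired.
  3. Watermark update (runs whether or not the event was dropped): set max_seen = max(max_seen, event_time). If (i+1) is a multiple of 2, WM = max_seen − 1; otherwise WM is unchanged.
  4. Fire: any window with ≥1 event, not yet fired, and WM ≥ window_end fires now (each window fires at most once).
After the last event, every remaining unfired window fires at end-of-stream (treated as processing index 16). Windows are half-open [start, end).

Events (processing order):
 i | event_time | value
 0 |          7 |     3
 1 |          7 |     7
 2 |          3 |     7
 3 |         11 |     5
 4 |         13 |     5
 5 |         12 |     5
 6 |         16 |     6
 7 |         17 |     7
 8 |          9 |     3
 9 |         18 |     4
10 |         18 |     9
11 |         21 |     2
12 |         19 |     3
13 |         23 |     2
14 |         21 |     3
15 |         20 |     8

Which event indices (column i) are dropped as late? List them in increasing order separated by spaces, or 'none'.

i=0 t=7 v=3: → [6,12); WM=−∞
i=1 t=7 v=7: → [6,12); WM=6
i=2 t=3 v=7: DROP (t<6-2); WM=6
i=3 t=11 v=5: → [6,12); WM=10
i=4 t=13 v=5: → [12,18); WM=10
i=5 t=12 v=5: → [12,18); WM=12; [6,12) fires=15
i=6 t=16 v=6: → [12,18); WM=12
i=7 t=17 v=7: → [12,18); WM=16
i=8 t=9 v=3: DROP (t<16-2); WM=16
i=9 t=18 v=4: → [18,24); WM=17
i=10 t=18 v=9: → [18,24); WM=17
i=11 t=21 v=2: → [18,24); WM=20; [12,18) fires=23
i=12 t=19 v=3: → [18,24); WM=20
i=13 t=23 v=2: → [18,24); WM=22
i=14 t=21 v=3: → [18,24); WM=22
i=15 t=20 v=8: → [18,24); WM=22

2 8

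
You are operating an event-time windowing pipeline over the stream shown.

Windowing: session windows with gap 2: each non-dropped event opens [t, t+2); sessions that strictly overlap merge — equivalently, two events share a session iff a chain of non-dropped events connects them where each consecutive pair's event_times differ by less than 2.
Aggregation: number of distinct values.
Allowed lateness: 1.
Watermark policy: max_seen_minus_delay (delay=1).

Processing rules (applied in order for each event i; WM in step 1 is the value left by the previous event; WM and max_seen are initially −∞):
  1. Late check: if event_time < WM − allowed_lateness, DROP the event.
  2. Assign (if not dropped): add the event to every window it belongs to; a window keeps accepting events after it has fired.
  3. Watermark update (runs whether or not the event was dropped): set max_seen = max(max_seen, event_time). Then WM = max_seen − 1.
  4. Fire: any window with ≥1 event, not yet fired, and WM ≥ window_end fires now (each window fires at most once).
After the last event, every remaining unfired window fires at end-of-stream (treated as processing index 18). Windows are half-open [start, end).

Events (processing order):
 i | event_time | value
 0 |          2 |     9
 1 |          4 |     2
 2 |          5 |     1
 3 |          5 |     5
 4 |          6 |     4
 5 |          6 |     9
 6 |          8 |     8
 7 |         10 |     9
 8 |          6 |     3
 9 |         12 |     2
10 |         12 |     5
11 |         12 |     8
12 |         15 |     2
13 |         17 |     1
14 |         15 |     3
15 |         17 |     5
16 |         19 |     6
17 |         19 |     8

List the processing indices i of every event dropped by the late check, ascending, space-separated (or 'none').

i=0 t=2 v=9: → [2,4); WM=1
i=1 t=4 v=2: → [4,6); WM=3
i=2 t=5 v=1: → [4,7); WM=4
i=3 t=5 v=5: → [4,7); WM=4
i=4 t=6 v=4: → [4,8); WM=5
i=5 t=6 v=9: → [4,8); WM=5
i=6 t=8 v=8: → [8,10); WM=7
i=7 t=10 v=9: → [10,12); WM=9
i=8 t=6 v=3: DROP (t<9-1); WM=9
i=9 t=12 v=2: → [12,14); WM=11
i=10 t=12 v=5: → [12,14); WM=11
i=11 t=12 v=8: → [12,14); WM=11
i=12 t=15 v=2: → [15,17); WM=14
i=13 t=17 v=1: → [17,19); WM=16
i=14 t=15 v=3: → [15,17); WM=16
i=15 t=17 v=5: → [17,19); WM=16
i=16 t=19 v=6: → [19,21); WM=18
i=17 t=19 v=8: → [19,21); WM=18

8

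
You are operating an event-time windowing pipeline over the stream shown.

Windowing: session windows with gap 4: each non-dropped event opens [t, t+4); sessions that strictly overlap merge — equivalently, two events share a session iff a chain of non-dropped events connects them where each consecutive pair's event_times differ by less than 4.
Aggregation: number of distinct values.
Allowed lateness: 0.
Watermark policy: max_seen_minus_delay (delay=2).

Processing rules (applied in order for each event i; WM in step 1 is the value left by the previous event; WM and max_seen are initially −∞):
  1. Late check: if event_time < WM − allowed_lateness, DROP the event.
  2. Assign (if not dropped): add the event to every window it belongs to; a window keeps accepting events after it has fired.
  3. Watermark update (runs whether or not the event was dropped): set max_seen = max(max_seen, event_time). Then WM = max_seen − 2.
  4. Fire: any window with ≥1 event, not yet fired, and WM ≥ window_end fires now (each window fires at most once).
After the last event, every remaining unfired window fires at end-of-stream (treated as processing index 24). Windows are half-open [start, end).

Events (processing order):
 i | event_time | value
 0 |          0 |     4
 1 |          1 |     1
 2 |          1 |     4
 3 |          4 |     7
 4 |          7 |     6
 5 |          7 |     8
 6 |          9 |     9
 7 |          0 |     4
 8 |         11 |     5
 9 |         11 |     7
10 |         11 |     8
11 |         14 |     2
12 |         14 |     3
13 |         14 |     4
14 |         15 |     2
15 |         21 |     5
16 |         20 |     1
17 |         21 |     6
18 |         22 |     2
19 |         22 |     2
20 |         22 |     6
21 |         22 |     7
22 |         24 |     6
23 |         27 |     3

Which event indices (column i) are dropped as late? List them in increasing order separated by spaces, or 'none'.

i=0 t=0 v=4: → [0,4); WM=-2
i=1 t=1 v=1: → [0,5); WM=-1
i=2 t=1 v=4: → [0,5); WM=-1
i=3 t=4 v=7: → [0,8); WM=2
i=4 t=7 v=6: → [0,11); WM=5
i=5 t=7 v=8: → [0,11); WM=5
i=6 t=9 v=9: → [0,13); WM=7
i=7 t=0 v=4: DROP (t<7-0); WM=7
i=8 t=11 v=5: → [0,15); WM=9
i=9 t=11 v=7: → [0,15); WM=9
i=10 t=11 v=8: → [0,15); WM=9
i=11 t=14 v=2: → [0,18); WM=12
i=12 t=14 v=3: → [0,18); WM=12
i=13 t=14 v=4: → [0,18); WM=12
i=14 t=15 v=2: → [0,19); WM=13
i=15 t=21 v=5: → [21,25); WM=19
i=16 t=20 v=1: → [20,25); WM=19
i=17 t=21 v=6: → [20,25); WM=19
i=18 t=22 v=2: → [20,26); WM=20
i=19 t=22 v=2: → [20,26); WM=20
i=20 t=22 v=6: → [20,26); WM=20
i=21 t=22 v=7: → [20,26); WM=20
i=22 t=24 v=6: → [20,28); WM=22
i=23 t=27 v=3: → [20,31); WM=25

7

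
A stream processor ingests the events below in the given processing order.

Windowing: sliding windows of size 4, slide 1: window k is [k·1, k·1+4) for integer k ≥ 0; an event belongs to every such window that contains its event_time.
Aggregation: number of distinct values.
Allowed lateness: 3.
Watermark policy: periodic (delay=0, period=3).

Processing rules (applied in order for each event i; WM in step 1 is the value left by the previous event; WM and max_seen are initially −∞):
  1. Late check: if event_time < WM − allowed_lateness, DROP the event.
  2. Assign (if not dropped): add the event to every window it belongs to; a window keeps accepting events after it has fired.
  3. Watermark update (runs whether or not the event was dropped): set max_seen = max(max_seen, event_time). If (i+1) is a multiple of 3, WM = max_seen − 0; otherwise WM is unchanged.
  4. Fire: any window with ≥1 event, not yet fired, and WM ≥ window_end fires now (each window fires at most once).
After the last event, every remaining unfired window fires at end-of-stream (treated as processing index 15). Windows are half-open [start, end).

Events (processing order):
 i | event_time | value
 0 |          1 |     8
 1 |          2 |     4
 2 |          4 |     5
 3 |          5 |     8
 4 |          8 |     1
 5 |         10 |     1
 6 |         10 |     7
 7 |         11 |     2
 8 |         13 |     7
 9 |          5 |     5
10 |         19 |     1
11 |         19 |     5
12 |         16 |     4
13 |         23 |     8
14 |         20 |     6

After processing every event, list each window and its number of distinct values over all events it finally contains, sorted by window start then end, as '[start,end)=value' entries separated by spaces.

i=0 t=1 v=8: → [1,5),[0,4); WM=−∞
i=1 t=2 v=4: → [2,6),[1,5),[0,4); WM=−∞
i=2 t=4 v=5: → [4,8),[3,7),[2,6),[1,5); WM=4; [0,4) fires=2
i=3 t=5 v=8: → [5,9),[4,8),[3,7),[2,6); WM=4
i=4 t=8 v=1: → [8,12),[7,11),[6,10),[5,9); WM=4
i=5 t=10 v=1: → [10,14),[9,13),[8,12),[7,11); WM=10; [1,5) fires=3 [2,6) fires=3 [3,7) fires=2 [4,8) fires=2 [5,9) fires=2 [6,10) fires=1
i=6 t=10 v=7: → [10,14),[9,13),[8,12),[7,11); WM=10
i=7 t=11 v=2: → [11,15),[10,14),[9,13),[8,12); WM=10
i=8 t=13 v=7: → [13,17),[12,16),[11,15),[10,14); WM=13; [7,11) fires=2 [8,12) fires=3 [9,13) fires=3
i=9 t=5 v=5: DROP (t<13-3); WM=13
i=10 t=19 v=1: → [19,23),[18,22),[17,21),[16,20); WM=13
i=11 t=19 v=5: → [19,23),[18,22),[17,21),[16,20); WM=19; [10,14) fires=3 [11,15) fires=2 [12,16) fires=1 [13,17) fires=1
i=12 t=16 v=4: → [16,20),[15,19),[14,18),[13,17); WM=19; [14,18) fires=1 [15,19) fires=1
i=13 t=23 v=8: → [23,27),[22,26),[21,25),[20,24); WM=19
i=14 t=20 v=6: → [20,24),[19,23),[18,22),[17,21); WM=23; [16,20) fires=3 [17,21) fires=3 [18,22) fires=3 [19,23) fires=3

[0,4)=2 [1,5)=3 [2,6)=3 [3,7)=2 [4,8)=2 [5,9)=2 [6,10)=1 [7,11)=2 [8,12)=3 [9,13)=3 [10,14)=3 [11,15)=2 [12,16)=1 [13,17)=2 [14,18)=1 [15,19)=1 [16,20)=3 [17,21)=3 [18,22)=3 [19,23)=3 [20,24)=2 [21,25)=1 [22,26)=1 [23,27)=1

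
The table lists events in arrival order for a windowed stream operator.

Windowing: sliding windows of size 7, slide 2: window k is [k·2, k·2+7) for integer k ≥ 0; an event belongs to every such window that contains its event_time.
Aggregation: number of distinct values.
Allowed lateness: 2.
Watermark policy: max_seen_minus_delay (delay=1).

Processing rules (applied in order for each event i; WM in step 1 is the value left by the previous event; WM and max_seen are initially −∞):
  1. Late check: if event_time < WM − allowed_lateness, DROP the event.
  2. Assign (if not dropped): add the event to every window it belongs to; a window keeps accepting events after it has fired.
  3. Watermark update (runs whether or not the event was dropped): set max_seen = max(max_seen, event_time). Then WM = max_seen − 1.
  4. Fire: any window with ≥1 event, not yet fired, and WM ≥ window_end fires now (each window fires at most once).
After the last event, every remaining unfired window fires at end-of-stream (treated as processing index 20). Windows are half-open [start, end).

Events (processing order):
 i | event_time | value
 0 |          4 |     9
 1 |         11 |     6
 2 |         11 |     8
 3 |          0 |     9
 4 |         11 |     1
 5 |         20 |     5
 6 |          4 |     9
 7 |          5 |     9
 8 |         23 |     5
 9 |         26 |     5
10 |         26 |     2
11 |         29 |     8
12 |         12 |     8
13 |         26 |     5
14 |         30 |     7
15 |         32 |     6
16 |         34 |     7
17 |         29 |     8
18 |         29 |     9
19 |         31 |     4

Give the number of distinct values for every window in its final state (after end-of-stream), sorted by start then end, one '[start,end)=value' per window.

[0,7)=1 [2,9)=1 [4,11)=1 [6,13)=3 [8,15)=3 [10,17)=3 [14,21)=1 [16,23)=1 [18,25)=1 [20,27)=2 [22,29)=2 [24,31)=4 [26,33)=6 [28,35)=4 [30,37)=3 [32,39)=2 [34,41)=1

i=0 t=4 v=9: → [4,11),[2,9),[0,7); WM=3
i=1 t=11 v=6: → [10,17),[8,15),[6,13); WM=10; [0,7) fires=1 [2,9) fires=1
i=2 t=11 v=8: → [10,17),[8,15),[6,13); WM=10
i=3 t=0 v=9: DROP (t<10-2); WM=10
i=4 t=11 v=1: → [10,17),[8,15),[6,13); WM=10
i=5 t=20 v=5: → [20,27),[18,25),[16,23),[14,21); WM=19; [4,11) fires=1 [6,13) fires=3 [8,15) fires=3 [10,17) fires=3
i=6 t=4 v=9: DROP (t<19-2); WM=19
i=7 t=5 v=9: DROP (t<19-2); WM=19
i=8 t=23 v=5: → [22,29),[20,27),[18,25); WM=22; [14,21) fires=1
i=9 t=26 v=5: → [26,33),[24,31),[22,29),[20,27); WM=25; [16,23) fires=1 [18,25) fires=1
i=10 t=26 v=2: → [26,33),[24,31),[22,29),[20,27); WM=25
i=11 t=29 v=8: → [28,35),[26,33),[24,31); WM=28; [20,27) fires=2
i=12 t=12 v=8: DROP (t<28-2); WM=28
i=13 t=26 v=5: → [26,33),[24,31),[22,29),[20,27); WM=28
i=14 t=30 v=7: → [30,37),[28,35),[26,33),[24,31); WM=29; [22,29) fires=2
i=15 t=32 v=6: → [32,39),[30,37),[28,35),[26,33); WM=31; [24,31) fires=4
i=16 t=34 v=7: → [34,41),[32,39),[30,37),[28,35); WM=33; [26,33) fires=5
i=17 t=29 v=8: DROP (t<33-2); WM=33
i=18 t=29 v=9: DROP (t<33-2); WM=33
i=19 t=31 v=4: → [30,37),[28,35),[26,33); WM=33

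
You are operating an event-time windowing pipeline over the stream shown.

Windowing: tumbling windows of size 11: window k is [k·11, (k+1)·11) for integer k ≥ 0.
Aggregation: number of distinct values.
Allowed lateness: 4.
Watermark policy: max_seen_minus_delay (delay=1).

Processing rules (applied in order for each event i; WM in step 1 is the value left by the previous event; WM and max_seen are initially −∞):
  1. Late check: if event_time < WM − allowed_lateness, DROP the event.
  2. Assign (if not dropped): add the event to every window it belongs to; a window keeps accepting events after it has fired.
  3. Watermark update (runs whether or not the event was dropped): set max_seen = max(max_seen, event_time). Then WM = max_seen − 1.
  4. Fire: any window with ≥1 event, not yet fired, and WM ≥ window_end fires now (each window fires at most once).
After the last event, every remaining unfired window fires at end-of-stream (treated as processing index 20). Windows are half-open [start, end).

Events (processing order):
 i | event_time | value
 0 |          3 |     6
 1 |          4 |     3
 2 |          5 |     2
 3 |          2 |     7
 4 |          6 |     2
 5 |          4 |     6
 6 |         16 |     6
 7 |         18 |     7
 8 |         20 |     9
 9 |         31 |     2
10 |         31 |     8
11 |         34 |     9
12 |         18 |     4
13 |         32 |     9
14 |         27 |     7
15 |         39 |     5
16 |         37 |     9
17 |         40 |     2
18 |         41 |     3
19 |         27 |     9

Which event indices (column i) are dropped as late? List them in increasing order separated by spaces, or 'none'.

12 14 19

i=0 t=3 v=6: → [0,11); WM=2
i=1 t=4 v=3: → [0,11); WM=3
i=2 t=5 v=2: → [0,11); WM=4
i=3 t=2 v=7: → [0,11); WM=4
i=4 t=6 v=2: → [0,11); WM=5
i=5 t=4 v=6: → [0,11); WM=5
i=6 t=16 v=6: → [11,22); WM=15; [0,11) fires=4
i=7 t=18 v=7: → [11,22); WM=17
i=8 t=20 v=9: → [11,22); WM=19
i=9 t=31 v=2: → [22,33); WM=30; [11,22) fires=3
i=10 t=31 v=8: → [22,33); WM=30
i=11 t=34 v=9: → [33,44); WM=33; [22,33) fires=2
i=12 t=18 v=4: DROP (t<33-4); WM=33
i=13 t=32 v=9: → [22,33); WM=33
i=14 t=27 v=7: DROP (t<33-4); WM=33
i=15 t=39 v=5: → [33,44); WM=38
i=16 t=37 v=9: → [33,44); WM=38
i=17 t=40 v=2: → [33,44); WM=39
i=18 t=41 v=3: → [33,44); WM=40
i=19 t=27 v=9: DROP (t<40-4); WM=40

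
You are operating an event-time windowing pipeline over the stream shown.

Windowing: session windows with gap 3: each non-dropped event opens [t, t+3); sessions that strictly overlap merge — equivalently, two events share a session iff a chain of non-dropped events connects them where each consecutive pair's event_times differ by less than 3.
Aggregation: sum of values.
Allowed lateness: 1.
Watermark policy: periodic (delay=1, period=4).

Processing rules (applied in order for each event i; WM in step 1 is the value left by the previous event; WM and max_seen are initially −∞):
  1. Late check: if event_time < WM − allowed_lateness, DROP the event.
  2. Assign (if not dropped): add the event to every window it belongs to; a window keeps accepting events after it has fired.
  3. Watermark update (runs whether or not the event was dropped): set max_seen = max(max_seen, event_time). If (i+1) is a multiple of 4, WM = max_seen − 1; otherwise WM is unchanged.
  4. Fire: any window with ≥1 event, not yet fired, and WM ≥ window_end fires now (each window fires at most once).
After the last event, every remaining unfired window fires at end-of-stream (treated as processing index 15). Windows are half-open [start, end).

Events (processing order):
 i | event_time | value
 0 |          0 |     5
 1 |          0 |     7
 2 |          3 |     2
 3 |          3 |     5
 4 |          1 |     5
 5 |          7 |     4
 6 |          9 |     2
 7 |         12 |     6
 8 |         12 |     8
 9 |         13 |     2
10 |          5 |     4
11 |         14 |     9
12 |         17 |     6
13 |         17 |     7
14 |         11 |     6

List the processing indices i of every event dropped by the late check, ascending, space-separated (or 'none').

10 14

i=0 t=0 v=5: → [0,3); WM=−∞
i=1 t=0 v=7: → [0,3); WM=−∞
i=2 t=3 v=2: → [3,6); WM=−∞
i=3 t=3 v=5: → [3,6); WM=2
i=4 t=1 v=5: → [0,6); WM=2
i=5 t=7 v=4: → [7,10); WM=2
i=6 t=9 v=2: → [7,12); WM=2
i=7 t=12 v=6: → [12,15); WM=11
i=8 t=12 v=8: → [12,15); WM=11
i=9 t=13 v=2: → [12,16); WM=11
i=10 t=5 v=4: DROP (t<11-1); WM=11
i=11 t=14 v=9: → [12,17); WM=13
i=12 t=17 v=6: → [17,20); WM=13
i=13 t=17 v=7: → [17,20); WM=13
i=14 t=11 v=6: DROP (t<13-1); WM=13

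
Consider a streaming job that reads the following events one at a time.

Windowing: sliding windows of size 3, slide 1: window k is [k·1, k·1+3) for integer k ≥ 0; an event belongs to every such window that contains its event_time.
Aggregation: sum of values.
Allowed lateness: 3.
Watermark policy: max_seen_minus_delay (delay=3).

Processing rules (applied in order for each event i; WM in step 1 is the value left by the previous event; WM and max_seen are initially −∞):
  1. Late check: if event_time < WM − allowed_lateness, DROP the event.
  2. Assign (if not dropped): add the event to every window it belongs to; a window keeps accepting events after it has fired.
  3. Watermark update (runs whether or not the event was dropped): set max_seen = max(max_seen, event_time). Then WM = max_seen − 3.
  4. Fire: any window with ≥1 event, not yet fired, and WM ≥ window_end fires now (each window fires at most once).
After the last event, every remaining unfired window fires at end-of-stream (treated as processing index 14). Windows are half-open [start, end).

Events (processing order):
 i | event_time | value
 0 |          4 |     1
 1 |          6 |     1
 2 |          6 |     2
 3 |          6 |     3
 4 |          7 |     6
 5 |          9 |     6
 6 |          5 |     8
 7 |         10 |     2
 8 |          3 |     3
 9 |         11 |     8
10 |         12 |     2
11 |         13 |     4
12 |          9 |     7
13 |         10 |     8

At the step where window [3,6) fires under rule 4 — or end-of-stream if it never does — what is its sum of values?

1

i=0 t=4 v=1: → [4,7),[3,6),[2,5); WM=1
i=1 t=6 v=1: → [6,9),[5,8),[4,7); WM=3
i=2 t=6 v=2: → [6,9),[5,8),[4,7); WM=3
i=3 t=6 v=3: → [6,9),[5,8),[4,7); WM=3
i=4 t=7 v=6: → [7,10),[6,9),[5,8); WM=4
i=5 t=9 v=6: → [9,12),[8,11),[7,10); WM=6; [2,5) fires=1 [3,6) fires=1
i=6 t=5 v=8: → [5,8),[4,7),[3,6); WM=6
i=7 t=10 v=2: → [10,13),[9,12),[8,11); WM=7; [4,7) fires=15
i=8 t=3 v=3: DROP (t<7-3); WM=7
i=9 t=11 v=8: → [11,14),[10,13),[9,12); WM=8; [5,8) fires=20
i=10 t=12 v=2: → [12,15),[11,14),[10,13); WM=9; [6,9) fires=12
i=11 t=13 v=4: → [13,16),[12,15),[11,14); WM=10; [7,10) fires=12
i=12 t=9 v=7: → [9,12),[8,11),[7,10); WM=10
i=13 t=10 v=8: → [10,13),[9,12),[8,11); WM=10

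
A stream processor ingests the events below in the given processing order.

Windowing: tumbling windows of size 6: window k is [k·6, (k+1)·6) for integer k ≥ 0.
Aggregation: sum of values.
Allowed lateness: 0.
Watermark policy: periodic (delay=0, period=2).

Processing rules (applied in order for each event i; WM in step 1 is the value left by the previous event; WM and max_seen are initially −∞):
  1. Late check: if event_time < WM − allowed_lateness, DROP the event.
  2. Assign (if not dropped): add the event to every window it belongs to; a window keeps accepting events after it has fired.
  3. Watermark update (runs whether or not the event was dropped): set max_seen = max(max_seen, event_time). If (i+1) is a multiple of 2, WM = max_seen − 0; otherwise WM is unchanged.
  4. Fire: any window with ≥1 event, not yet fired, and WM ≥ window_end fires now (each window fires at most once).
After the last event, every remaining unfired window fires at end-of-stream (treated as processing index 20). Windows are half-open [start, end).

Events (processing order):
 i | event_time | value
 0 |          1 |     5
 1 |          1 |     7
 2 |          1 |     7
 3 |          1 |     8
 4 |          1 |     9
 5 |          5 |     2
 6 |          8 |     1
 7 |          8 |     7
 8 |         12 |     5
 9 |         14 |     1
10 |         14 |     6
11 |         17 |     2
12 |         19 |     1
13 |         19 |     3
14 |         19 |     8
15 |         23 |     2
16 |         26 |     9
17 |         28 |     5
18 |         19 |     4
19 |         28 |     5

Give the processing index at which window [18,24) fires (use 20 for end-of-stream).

17

i=0 t=1 v=5: → [0,6); WM=−∞
i=1 t=1 v=7: → [0,6); WM=1
i=2 t=1 v=7: → [0,6); WM=1
i=3 t=1 v=8: → [0,6); WM=1
i=4 t=1 v=9: → [0,6); WM=1
i=5 t=5 v=2: → [0,6); WM=5
i=6 t=8 v=1: → [6,12); WM=5
i=7 t=8 v=7: → [6,12); WM=8; [0,6) fires=38
i=8 t=12 v=5: → [12,18); WM=8
i=9 t=14 v=1: → [12,18); WM=14; [6,12) fires=8
i=10 t=14 v=6: → [12,18); WM=14
i=11 t=17 v=2: → [12,18); WM=17
i=12 t=19 v=1: → [18,24); WM=17
i=13 t=19 v=3: → [18,24); WM=19; [12,18) fires=14
i=14 t=19 v=8: → [18,24); WM=19
i=15 t=23 v=2: → [18,24); WM=23
i=16 t=26 v=9: → [24,30); WM=23
i=17 t=28 v=5: → [24,30); WM=28; [18,24) fires=14
i=18 t=19 v=4: DROP (t<28-0); WM=28
i=19 t=28 v=5: → [24,30); WM=28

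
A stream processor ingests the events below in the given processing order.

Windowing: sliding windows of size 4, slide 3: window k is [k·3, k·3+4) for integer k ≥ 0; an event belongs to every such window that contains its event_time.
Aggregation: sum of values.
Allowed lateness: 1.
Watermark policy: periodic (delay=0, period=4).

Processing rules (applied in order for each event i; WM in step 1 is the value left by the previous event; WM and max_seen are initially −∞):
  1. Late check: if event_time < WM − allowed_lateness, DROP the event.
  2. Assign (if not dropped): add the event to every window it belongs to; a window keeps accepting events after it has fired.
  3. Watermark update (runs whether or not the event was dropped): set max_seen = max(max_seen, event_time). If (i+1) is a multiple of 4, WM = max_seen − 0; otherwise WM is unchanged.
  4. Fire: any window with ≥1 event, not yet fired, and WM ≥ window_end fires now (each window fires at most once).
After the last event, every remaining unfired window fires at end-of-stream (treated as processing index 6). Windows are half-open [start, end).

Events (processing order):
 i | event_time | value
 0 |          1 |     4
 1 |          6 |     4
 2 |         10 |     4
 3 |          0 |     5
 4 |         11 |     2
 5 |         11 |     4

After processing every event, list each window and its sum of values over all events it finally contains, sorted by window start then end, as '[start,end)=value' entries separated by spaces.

[0,4)=9 [3,7)=4 [6,10)=4 [9,13)=10

i=0 t=1 v=4: → [0,4); WM=−∞
i=1 t=6 v=4: → [6,10),[3,7); WM=−∞
i=2 t=10 v=4: → [9,13); WM=−∞
i=3 t=0 v=5: → [0,4); WM=10; [0,4) fires=9 [3,7) fires=4 [6,10) fires=4
i=4 t=11 v=2: → [9,13); WM=10
i=5 t=11 v=4: → [9,13); WM=10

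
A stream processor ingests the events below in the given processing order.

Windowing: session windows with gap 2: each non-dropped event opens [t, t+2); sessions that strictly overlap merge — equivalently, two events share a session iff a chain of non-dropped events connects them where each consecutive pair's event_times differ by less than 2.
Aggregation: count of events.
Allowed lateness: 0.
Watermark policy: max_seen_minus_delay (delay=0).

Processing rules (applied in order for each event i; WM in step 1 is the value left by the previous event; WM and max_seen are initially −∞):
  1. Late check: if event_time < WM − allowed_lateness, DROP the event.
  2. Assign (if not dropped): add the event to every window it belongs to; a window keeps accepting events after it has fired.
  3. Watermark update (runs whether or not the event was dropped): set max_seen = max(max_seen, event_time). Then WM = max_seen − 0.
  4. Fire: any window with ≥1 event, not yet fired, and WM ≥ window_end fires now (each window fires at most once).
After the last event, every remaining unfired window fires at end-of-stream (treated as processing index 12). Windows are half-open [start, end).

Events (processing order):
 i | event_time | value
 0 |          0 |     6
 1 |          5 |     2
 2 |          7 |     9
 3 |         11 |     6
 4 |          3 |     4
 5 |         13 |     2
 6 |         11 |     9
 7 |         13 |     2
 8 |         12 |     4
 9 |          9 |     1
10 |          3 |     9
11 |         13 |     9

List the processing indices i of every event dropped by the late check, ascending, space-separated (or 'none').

i=0 t=0 v=6: → [0,2); WM=0
i=1 t=5 v=2: → [5,7); WM=5
i=2 t=7 v=9: → [7,9); WM=7
i=3 t=11 v=6: → [11,13); WM=11
i=4 t=3 v=4: DROP (t<11-0); WM=11
i=5 t=13 v=2: → [13,15); WM=13
i=6 t=11 v=9: DROP (t<13-0); WM=13
i=7 t=13 v=2: → [13,15); WM=13
i=8 t=12 v=4: DROP (t<13-0); WM=13
i=9 t=9 v=1: DROP (t<13-0); WM=13
i=10 t=3 v=9: DROP (t<13-0); WM=13
i=11 t=13 v=9: → [13,15); WM=13

4 6 8 9 10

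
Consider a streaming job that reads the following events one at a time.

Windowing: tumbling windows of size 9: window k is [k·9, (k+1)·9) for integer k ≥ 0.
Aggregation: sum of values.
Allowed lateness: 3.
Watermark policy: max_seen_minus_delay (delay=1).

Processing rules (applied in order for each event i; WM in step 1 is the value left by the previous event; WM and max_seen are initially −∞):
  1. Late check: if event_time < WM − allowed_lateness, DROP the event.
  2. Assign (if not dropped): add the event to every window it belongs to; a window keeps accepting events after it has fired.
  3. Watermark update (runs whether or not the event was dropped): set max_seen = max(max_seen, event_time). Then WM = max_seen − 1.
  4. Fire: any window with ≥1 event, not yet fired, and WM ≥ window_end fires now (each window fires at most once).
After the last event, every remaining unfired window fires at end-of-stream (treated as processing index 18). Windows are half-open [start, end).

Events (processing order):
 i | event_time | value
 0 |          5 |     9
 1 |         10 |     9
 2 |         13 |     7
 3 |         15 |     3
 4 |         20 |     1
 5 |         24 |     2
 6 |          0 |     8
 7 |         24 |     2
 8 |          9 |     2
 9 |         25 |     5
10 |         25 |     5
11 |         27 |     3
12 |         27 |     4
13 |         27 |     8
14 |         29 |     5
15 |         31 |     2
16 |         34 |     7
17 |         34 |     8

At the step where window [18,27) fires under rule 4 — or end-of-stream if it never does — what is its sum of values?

15

i=0 t=5 v=9: → [0,9); WM=4
i=1 t=10 v=9: → [9,18); WM=9; [0,9) fires=9
i=2 t=13 v=7: → [9,18); WM=12
i=3 t=15 v=3: → [9,18); WM=14
i=4 t=20 v=1: → [18,27); WM=19; [9,18) fires=19
i=5 t=24 v=2: → [18,27); WM=23
i=6 t=0 v=8: DROP (t<23-3); WM=23
i=7 t=24 v=2: → [18,27); WM=23
i=8 t=9 v=2: DROP (t<23-3); WM=23
i=9 t=25 v=5: → [18,27); WM=24
i=10 t=25 v=5: → [18,27); WM=24
i=11 t=27 v=3: → [27,36); WM=26
i=12 t=27 v=4: → [27,36); WM=26
i=13 t=27 v=8: → [27,36); WM=26
i=14 t=29 v=5: → [27,36); WM=28; [18,27) fires=15
i=15 t=31 v=2: → [27,36); WM=30
i=16 t=34 v=7: → [27,36); WM=33
i=17 t=34 v=8: → [27,36); WM=33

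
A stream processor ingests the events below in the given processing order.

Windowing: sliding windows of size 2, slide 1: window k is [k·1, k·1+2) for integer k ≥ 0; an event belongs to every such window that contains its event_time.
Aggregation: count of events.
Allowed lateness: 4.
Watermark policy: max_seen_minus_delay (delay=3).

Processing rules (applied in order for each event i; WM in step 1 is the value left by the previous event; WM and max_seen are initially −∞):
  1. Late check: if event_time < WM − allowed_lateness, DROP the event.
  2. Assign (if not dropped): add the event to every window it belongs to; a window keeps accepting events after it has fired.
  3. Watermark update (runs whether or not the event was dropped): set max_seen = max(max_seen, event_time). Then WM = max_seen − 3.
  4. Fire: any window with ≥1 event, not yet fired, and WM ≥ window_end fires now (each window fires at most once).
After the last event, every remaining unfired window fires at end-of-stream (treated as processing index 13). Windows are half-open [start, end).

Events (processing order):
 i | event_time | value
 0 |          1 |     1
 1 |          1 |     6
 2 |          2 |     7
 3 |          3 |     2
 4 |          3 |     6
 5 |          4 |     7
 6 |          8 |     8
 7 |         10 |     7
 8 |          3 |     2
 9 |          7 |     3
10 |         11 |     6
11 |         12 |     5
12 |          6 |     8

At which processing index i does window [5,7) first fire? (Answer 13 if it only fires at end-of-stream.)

12

i=0 t=1 v=1: → [1,3),[0,2); WM=-2
i=1 t=1 v=6: → [1,3),[0,2); WM=-2
i=2 t=2 v=7: → [2,4),[1,3); WM=-1
i=3 t=3 v=2: → [3,5),[2,4); WM=0
i=4 t=3 v=6: → [3,5),[2,4); WM=0
i=5 t=4 v=7: → [4,6),[3,5); WM=1
i=6 t=8 v=8: → [8,10),[7,9); WM=5; [0,2) fires=2 [1,3) fires=3 [2,4) fires=3 [3,5) fires=3
i=7 t=10 v=7: → [10,12),[9,11); WM=7; [4,6) fires=1
i=8 t=3 v=2: → [3,5),[2,4); WM=7
i=9 t=7 v=3: → [7,9),[6,8); WM=7
i=10 t=11 v=6: → [11,13),[10,12); WM=8; [6,8) fires=1
i=11 t=12 v=5: → [12,14),[11,13); WM=9; [7,9) fires=2
i=12 t=6 v=8: → [6,8),[5,7); WM=9; [5,7) fires=1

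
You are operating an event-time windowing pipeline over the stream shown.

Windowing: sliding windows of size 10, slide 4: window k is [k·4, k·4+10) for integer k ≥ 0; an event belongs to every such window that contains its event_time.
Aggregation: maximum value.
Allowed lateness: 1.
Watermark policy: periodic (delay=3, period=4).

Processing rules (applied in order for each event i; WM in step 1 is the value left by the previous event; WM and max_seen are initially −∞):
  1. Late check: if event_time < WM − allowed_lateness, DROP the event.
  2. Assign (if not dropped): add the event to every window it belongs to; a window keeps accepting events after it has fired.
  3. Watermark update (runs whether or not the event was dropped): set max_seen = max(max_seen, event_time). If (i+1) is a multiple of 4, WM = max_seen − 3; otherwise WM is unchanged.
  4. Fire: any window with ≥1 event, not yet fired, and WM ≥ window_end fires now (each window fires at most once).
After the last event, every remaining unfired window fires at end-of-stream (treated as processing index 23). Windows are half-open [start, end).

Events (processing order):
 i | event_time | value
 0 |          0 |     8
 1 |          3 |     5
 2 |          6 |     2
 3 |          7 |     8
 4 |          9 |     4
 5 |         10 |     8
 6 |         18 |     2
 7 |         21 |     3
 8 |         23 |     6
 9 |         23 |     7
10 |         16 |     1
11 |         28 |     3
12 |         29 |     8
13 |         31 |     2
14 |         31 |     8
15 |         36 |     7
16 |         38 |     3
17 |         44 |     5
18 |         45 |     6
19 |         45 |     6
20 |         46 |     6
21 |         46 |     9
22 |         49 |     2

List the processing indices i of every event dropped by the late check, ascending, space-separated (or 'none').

i=0 t=0 v=8: → [0,10); WM=−∞
i=1 t=3 v=5: → [0,10); WM=−∞
i=2 t=6 v=2: → [4,14),[0,10); WM=−∞
i=3 t=7 v=8: → [4,14),[0,10); WM=4
i=4 t=9 v=4: → [8,18),[4,14),[0,10); WM=4
i=5 t=10 v=8: → [8,18),[4,14); WM=4
i=6 t=18 v=2: → [16,26),[12,22); WM=4
i=7 t=21 v=3: → [20,30),[16,26),[12,22); WM=18; [0,10) fires=8 [4,14) fires=8 [8,18) fires=8
i=8 t=23 v=6: → [20,30),[16,26); WM=18
i=9 t=23 v=7: → [20,30),[16,26); WM=18
i=10 t=16 v=1: DROP (t<18-1); WM=18
i=11 t=28 v=3: → [28,38),[24,34),[20,30); WM=25; [12,22) fires=3
i=12 t=29 v=8: → [28,38),[24,34),[20,30); WM=25
i=13 t=31 v=2: → [28,38),[24,34); WM=25
i=14 t=31 v=8: → [28,38),[24,34); WM=25
i=15 t=36 v=7: → [36,46),[32,42),[28,38); WM=33; [16,26) fires=7 [20,30) fires=8
i=16 t=38 v=3: → [36,46),[32,42); WM=33
i=17 t=44 v=5: → [44,54),[40,50),[36,46); WM=33
i=18 t=45 v=6: → [44,54),[40,50),[36,46); WM=33
i=19 t=45 v=6: → [44,54),[40,50),[36,46); WM=42; [24,34) fires=8 [28,38) fires=8 [32,42) fires=7
i=20 t=46 v=6: → [44,54),[40,50); WM=42
i=21 t=46 v=9: → [44,54),[40,50); WM=42
i=22 t=49 v=2: → [48,58),[44,54),[40,50); WM=42

10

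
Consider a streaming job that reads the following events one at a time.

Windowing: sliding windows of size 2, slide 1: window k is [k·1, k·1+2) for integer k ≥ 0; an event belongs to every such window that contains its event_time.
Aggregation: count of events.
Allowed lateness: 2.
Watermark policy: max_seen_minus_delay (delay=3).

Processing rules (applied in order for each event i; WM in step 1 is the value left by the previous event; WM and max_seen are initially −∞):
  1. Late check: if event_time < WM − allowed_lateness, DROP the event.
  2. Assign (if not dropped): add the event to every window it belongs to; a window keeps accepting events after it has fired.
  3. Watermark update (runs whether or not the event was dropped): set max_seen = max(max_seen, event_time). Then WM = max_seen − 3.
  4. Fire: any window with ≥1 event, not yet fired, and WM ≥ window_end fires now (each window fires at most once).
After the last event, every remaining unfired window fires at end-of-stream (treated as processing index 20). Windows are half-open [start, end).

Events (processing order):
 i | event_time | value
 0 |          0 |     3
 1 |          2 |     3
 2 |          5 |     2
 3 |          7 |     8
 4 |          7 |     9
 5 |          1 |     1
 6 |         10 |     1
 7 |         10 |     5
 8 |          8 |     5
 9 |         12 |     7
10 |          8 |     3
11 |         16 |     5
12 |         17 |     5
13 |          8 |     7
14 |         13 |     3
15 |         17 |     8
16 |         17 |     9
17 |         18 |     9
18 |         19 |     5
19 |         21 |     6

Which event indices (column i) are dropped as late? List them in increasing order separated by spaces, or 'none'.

i=0 t=0 v=3: → [0,2); WM=-3
i=1 t=2 v=3: → [2,4),[1,3); WM=-1
i=2 t=5 v=2: → [5,7),[4,6); WM=2; [0,2) fires=1
i=3 t=7 v=8: → [7,9),[6,8); WM=4; [1,3) fires=1 [2,4) fires=1
i=4 t=7 v=9: → [7,9),[6,8); WM=4
i=5 t=1 v=1: DROP (t<4-2); WM=4
i=6 t=10 v=1: → [10,12),[9,11); WM=7; [4,6) fires=1 [5,7) fires=1
i=7 t=10 v=5: → [10,12),[9,11); WM=7
i=8 t=8 v=5: → [8,10),[7,9); WM=7
i=9 t=12 v=7: → [12,14),[11,13); WM=9; [6,8) fires=2 [7,9) fires=3
i=10 t=8 v=3: → [8,10),[7,9); WM=9
i=11 t=16 v=5: → [16,18),[15,17); WM=13; [8,10) fires=2 [9,11) fires=2 [10,12) fires=2 [11,13) fires=1
i=12 t=17 v=5: → [17,19),[16,18); WM=14; [12,14) fires=1
i=13 t=8 v=7: DROP (t<14-2); WM=14
i=14 t=13 v=3: → [13,15),[12,14); WM=14
i=15 t=17 v=8: → [17,19),[16,18); WM=14
i=16 t=17 v=9: → [17,19),[16,18); WM=14
i=17 t=18 v=9: → [18,20),[17,19); WM=15; [13,15) fires=1
i=18 t=19 v=5: → [19,21),[18,20); WM=16
i=19 t=21 v=6: → [21,23),[20,22); WM=18; [15,17) fires=1 [16,18) fires=4

5 13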